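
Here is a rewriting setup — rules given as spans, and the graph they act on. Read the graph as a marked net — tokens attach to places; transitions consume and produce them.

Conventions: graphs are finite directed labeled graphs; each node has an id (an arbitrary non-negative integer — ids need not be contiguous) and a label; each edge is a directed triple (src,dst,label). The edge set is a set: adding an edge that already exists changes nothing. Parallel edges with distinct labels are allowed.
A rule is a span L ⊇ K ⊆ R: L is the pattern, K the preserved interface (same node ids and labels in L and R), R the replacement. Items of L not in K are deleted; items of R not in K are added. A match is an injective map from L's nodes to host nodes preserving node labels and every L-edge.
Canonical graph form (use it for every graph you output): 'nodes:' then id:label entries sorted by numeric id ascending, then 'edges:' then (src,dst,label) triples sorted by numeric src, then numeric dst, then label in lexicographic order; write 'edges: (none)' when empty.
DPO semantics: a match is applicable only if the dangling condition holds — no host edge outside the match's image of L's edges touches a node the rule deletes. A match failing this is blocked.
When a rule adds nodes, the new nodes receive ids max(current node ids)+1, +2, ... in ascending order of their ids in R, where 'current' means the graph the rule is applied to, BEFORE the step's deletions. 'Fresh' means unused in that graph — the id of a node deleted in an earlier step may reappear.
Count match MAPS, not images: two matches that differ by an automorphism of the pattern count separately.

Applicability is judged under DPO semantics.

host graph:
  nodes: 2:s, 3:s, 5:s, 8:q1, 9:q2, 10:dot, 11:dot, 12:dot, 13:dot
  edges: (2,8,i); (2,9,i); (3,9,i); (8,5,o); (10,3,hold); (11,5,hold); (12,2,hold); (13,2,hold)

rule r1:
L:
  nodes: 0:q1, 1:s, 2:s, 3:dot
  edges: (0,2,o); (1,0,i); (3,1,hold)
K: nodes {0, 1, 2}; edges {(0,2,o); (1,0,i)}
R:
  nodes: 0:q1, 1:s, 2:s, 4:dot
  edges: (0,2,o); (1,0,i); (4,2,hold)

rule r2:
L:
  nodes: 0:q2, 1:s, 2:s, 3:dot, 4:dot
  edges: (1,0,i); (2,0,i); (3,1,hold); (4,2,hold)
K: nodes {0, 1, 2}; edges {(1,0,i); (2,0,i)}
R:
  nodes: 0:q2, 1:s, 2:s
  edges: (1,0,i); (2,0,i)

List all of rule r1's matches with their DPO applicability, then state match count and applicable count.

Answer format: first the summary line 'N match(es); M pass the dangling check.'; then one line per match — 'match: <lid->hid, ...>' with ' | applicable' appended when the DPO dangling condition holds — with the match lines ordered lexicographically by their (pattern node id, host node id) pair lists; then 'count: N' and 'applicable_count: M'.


2 match(es); 2 pass the dangling check.
match: 0->8, 1->2, 2->5, 3->12 | applicable
match: 0->8, 1->2, 2->5, 3->13 | applicable
count: 2
applicable_count: 2


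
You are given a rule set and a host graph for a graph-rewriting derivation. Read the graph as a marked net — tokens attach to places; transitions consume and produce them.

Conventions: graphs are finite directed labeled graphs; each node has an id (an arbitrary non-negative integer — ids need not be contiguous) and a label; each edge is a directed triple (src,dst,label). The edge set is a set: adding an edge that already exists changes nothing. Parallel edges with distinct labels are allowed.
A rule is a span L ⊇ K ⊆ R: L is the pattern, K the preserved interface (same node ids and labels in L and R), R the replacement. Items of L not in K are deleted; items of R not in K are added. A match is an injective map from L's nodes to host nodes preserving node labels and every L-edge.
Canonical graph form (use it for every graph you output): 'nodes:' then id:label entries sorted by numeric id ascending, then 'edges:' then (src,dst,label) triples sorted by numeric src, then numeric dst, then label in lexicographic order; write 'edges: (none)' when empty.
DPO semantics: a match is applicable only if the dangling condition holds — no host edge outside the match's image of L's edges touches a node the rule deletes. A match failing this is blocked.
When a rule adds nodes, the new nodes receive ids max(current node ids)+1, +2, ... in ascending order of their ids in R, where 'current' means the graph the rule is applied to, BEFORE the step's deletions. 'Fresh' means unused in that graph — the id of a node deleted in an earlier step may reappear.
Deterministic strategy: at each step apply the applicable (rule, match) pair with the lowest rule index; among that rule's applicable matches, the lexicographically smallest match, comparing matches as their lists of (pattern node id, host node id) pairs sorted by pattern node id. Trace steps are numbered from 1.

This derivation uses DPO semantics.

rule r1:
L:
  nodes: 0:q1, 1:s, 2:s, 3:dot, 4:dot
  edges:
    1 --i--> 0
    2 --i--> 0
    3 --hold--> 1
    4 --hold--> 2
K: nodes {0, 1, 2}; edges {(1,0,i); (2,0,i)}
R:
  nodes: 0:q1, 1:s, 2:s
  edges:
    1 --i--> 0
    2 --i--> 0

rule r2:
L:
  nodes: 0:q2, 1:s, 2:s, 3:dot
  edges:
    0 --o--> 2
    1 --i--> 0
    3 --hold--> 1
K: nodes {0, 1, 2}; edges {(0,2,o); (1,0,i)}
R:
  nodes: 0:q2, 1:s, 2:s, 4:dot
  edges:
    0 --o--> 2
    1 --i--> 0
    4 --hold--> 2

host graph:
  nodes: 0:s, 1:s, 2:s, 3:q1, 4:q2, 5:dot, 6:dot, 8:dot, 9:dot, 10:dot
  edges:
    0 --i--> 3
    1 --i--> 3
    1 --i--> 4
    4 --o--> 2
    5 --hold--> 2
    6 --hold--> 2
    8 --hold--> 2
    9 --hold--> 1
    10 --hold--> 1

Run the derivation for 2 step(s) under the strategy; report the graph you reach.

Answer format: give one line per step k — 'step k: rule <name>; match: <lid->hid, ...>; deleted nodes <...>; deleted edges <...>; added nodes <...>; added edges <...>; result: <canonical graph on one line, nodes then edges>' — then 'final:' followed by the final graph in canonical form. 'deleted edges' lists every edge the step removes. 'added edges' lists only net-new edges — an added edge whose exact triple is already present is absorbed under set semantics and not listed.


step 1: rule r2; match: 0->4, 1->1, 2->2, 3->9; deleted nodes 9; deleted edges (9,1,hold); added nodes 11; added edges (11,2,hold); result: nodes: 0:s, 1:s, 2:s, 3:q1, 4:q2, 5:dot, 6:dot, 8:dot, 10:dot, 11:dot edges: (0,3,i); (1,3,i); (1,4,i); (4,2,o); (5,2,hold); (6,2,hold); (8,2,hold); (10,1,hold); (11,2,hold)
step 2: rule r2; match: 0->4, 1->1, 2->2, 3->10; deleted nodes 10; deleted edges (10,1,hold); added nodes 12; added edges (12,2,hold); result: nodes: 0:s, 1:s, 2:s, 3:q1, 4:q2, 5:dot, 6:dot, 8:dot, 11:dot, 12:dot edges: (0,3,i); (1,3,i); (1,4,i); (4,2,o); (5,2,hold); (6,2,hold); (8,2,hold); (11,2,hold); (12,2,hold)
final:
nodes: 0:s, 1:s, 2:s, 3:q1, 4:q2, 5:dot, 6:dot, 8:dot, 11:dot, 12:dot
edges: (0,3,i); (1,3,i); (1,4,i); (4,2,o); (5,2,hold); (6,2,hold); (8,2,hold); (11,2,hold); (12,2,hold)


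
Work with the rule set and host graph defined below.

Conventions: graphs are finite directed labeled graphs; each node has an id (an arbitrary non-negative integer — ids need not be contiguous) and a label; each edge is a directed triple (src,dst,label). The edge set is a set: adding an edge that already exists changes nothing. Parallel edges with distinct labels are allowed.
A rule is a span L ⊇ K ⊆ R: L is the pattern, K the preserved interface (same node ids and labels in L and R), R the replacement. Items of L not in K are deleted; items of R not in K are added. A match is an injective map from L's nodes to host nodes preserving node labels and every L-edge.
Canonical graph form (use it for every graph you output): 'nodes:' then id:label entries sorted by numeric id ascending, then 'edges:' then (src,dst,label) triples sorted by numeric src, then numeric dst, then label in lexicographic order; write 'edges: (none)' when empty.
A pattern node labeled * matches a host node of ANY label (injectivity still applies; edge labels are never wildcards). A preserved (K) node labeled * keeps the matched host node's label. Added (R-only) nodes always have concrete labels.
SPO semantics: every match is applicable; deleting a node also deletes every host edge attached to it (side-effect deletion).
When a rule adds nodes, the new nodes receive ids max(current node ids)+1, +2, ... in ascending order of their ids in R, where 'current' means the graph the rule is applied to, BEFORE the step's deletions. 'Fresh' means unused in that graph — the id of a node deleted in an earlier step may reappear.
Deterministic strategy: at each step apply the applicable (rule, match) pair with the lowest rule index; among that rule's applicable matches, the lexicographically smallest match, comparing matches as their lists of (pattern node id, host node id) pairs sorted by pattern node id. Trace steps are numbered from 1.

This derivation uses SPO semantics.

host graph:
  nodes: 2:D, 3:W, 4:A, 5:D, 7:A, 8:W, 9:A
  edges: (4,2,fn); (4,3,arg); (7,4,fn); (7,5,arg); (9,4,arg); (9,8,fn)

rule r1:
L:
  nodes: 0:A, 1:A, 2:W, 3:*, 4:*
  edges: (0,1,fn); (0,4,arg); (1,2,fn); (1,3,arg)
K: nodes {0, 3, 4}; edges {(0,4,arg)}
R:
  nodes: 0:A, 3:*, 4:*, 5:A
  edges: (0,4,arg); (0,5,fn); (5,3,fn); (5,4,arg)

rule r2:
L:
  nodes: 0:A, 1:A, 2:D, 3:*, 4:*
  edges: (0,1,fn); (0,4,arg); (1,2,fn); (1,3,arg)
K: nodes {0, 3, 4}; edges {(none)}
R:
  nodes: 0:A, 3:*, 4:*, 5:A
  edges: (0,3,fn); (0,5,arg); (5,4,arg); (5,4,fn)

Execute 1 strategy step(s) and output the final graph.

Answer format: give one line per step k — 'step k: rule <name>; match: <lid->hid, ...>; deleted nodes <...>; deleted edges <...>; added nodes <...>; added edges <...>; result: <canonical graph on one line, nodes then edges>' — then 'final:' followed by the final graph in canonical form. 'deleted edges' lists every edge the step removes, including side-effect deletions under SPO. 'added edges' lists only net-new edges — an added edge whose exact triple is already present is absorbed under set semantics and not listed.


step 1: rule r2; match: 0->7, 1->4, 2->2, 3->3, 4->5; deleted nodes 2, 4; deleted edges (4,2,fn); (4,3,arg); (7,4,fn); (7,5,arg); (9,4,arg); added nodes 10; added edges (7,3,fn); (7,10,arg); (10,5,arg); (10,5,fn); result: nodes: 3:W, 5:D, 7:A, 8:W, 9:A, 10:A edges: (7,3,fn); (7,10,arg); (9,8,fn); (10,5,arg); (10,5,fn)
final:
nodes: 3:W, 5:D, 7:A, 8:W, 9:A, 10:A
edges: (7,3,fn); (7,10,arg); (9,8,fn); (10,5,arg); (10,5,fn)


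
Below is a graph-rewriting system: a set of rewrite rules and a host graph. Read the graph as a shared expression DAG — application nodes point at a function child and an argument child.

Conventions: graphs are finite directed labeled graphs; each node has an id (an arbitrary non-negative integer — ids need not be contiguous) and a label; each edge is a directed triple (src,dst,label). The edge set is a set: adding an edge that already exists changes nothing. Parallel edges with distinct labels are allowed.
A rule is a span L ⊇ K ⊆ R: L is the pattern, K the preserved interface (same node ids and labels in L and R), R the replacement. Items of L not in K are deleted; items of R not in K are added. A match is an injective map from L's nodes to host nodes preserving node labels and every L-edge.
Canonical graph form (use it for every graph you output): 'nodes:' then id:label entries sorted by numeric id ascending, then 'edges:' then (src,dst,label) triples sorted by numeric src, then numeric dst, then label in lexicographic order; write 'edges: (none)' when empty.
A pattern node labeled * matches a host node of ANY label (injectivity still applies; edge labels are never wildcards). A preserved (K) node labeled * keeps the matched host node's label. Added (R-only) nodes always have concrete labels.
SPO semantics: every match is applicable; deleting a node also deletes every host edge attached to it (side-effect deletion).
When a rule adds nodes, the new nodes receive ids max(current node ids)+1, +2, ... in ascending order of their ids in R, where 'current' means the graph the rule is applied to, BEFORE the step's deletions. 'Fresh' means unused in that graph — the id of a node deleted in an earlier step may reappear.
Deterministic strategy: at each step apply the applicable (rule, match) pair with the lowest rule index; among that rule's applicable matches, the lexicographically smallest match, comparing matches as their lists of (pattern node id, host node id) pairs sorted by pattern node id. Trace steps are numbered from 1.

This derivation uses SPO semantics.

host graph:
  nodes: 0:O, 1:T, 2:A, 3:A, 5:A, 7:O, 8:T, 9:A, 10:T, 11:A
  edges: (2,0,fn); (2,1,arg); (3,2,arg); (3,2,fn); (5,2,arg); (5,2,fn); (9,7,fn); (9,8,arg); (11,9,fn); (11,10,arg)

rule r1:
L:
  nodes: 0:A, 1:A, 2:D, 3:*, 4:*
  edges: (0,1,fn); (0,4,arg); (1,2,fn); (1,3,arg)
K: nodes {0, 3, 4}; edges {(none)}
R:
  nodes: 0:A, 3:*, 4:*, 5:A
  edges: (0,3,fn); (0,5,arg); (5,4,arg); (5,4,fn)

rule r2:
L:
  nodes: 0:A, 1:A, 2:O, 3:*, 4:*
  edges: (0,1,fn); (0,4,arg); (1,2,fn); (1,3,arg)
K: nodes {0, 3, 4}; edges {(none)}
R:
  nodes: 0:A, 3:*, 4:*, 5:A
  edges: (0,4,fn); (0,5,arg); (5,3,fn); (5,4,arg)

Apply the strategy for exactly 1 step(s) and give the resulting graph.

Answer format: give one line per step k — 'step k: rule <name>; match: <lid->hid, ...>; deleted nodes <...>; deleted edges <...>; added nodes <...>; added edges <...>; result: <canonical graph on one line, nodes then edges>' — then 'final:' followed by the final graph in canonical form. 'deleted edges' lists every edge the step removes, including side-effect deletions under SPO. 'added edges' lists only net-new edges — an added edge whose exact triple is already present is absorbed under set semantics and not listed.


step 1: rule r2; match: 0->11, 1->9, 2->7, 3->8, 4->10; deleted nodes 7, 9; deleted edges (9,7,fn); (9,8,arg); (11,9,fn); (11,10,arg); added nodes 12; added edges (11,10,fn); (11,12,arg); (12,8,fn); (12,10,arg); result: nodes: 0:O, 1:T, 2:A, 3:A, 5:A, 8:T, 10:T, 11:A, 12:A edges: (2,0,fn); (2,1,arg); (3,2,arg); (3,2,fn); (5,2,arg); (5,2,fn); (11,10,fn); (11,12,arg); (12,8,fn); (12,10,arg)
final:
nodes: 0:O, 1:T, 2:A, 3:A, 5:A, 8:T, 10:T, 11:A, 12:A
edges: (2,0,fn); (2,1,arg); (3,2,arg); (3,2,fn); (5,2,arg); (5,2,fn); (11,10,fn); (11,12,arg); (12,8,fn); (12,10,arg)


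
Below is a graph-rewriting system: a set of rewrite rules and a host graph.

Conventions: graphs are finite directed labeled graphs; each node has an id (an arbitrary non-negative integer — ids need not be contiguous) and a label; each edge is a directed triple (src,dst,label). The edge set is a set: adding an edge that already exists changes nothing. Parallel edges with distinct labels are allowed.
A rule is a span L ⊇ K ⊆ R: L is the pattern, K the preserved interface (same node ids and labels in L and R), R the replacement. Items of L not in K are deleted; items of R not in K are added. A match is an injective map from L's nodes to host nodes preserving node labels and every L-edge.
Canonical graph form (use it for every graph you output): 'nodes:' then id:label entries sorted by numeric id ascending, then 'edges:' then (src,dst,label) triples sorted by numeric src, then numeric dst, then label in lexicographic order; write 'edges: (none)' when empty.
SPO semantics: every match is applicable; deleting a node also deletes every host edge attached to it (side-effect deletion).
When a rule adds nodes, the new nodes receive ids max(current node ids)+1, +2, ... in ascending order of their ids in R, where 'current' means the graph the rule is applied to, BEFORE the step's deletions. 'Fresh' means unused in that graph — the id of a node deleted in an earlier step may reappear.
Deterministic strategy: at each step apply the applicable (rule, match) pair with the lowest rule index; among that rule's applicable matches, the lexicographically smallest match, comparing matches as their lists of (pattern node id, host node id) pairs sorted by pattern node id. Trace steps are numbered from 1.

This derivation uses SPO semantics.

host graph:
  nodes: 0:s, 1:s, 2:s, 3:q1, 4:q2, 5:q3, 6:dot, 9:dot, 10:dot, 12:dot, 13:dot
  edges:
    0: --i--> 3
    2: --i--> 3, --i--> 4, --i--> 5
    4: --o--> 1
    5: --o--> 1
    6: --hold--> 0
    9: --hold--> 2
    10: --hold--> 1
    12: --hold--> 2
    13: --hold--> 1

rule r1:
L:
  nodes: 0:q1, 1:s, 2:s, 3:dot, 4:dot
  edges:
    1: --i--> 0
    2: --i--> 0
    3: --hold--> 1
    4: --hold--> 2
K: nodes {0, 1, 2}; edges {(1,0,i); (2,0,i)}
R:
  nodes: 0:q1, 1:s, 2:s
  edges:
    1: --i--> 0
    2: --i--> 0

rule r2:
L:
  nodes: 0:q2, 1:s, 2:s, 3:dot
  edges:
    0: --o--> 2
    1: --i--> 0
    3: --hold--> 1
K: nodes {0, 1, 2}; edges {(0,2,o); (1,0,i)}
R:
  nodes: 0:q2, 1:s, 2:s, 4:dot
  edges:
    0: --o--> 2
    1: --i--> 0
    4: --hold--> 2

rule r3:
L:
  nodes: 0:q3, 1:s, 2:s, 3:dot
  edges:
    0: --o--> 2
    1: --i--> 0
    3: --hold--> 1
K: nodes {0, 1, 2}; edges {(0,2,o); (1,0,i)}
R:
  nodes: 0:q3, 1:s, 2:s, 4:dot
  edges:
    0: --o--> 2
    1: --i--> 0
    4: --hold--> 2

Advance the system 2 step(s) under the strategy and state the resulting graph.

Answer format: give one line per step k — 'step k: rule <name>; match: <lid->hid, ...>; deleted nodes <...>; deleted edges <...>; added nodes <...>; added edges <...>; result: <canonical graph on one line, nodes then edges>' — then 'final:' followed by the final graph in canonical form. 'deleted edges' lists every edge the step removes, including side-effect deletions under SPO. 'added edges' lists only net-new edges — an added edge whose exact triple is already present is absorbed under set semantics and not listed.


step 1: rule r1; match: 0->3, 1->0, 2->2, 3->6, 4->9; deleted nodes 6, 9; deleted edges (6,0,hold); (9,2,hold); added nodes (none); added edges (none); result: nodes: 0:s, 1:s, 2:s, 3:q1, 4:q2, 5:q3, 10:dot, 12:dot, 13:dot edges: (0,3,i); (2,3,i); (2,4,i); (2,5,i); (4,1,o); (5,1,o); (10,1,hold); (12,2,hold); (13,1,hold)
step 2: rule r2; match: 0->4, 1->2, 2->1, 3->12; deleted nodes 12; deleted edges (12,2,hold); added nodes 14; added edges (14,1,hold); result: nodes: 0:s, 1:s, 2:s, 3:q1, 4:q2, 5:q3, 10:dot, 13:dot, 14:dot edges: (0,3,i); (2,3,i); (2,4,i); (2,5,i); (4,1,o); (5,1,o); (10,1,hold); (13,1,hold); (14,1,hold)
final:
nodes: 0:s, 1:s, 2:s, 3:q1, 4:q2, 5:q3, 10:dot, 13:dot, 14:dot
edges: (0,3,i); (2,3,i); (2,4,i); (2,5,i); (4,1,o); (5,1,o); (10,1,hold); (13,1,hold); (14,1,hold)


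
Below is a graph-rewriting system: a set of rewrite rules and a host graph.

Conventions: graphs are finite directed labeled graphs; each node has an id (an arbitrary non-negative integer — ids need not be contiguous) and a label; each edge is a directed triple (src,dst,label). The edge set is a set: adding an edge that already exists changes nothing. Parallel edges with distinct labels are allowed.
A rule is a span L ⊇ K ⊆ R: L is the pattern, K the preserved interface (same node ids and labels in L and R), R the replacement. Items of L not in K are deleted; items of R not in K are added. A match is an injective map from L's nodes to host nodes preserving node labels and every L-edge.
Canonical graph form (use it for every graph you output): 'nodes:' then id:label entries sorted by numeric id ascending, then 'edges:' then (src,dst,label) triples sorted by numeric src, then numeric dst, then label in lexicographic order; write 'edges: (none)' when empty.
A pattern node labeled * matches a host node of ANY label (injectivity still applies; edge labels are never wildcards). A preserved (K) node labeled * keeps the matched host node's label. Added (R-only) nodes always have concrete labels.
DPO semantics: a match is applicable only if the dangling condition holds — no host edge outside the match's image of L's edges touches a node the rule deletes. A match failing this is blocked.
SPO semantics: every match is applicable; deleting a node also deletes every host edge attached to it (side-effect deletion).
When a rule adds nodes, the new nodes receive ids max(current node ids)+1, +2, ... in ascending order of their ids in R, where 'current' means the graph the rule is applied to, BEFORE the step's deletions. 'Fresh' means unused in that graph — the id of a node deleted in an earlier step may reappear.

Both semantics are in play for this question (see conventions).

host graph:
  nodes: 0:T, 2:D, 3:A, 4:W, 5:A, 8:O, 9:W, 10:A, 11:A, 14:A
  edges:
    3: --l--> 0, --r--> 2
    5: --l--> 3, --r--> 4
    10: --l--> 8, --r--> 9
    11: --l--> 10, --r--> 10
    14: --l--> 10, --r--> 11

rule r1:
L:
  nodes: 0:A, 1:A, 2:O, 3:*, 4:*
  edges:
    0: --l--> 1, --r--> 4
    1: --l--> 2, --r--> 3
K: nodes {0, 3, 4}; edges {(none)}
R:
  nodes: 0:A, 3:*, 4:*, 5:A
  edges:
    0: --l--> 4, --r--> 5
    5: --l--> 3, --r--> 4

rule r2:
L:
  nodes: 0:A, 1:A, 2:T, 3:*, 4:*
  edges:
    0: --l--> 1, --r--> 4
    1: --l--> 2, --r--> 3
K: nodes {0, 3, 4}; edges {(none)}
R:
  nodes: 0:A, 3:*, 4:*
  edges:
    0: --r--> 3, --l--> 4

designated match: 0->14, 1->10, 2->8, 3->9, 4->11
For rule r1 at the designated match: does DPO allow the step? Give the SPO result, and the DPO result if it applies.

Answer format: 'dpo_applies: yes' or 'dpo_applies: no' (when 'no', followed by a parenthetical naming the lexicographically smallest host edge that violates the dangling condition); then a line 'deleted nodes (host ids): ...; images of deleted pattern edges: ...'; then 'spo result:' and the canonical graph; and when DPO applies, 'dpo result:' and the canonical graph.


dpo_applies: no
(the rule deletes node 10, which keeps host edge (11,10,l) outside the match image — the dangling condition fails, DPO blocks; SPO proceeds and side-deletes such edges)
deleted nodes (host ids): 8, 10; images of deleted pattern edges: (10,8,l); (10,9,r); (14,10,l); (14,11,r)
spo result:
nodes: 0:T, 2:D, 3:A, 4:W, 5:A, 9:W, 11:A, 14:A, 15:A
edges: (3,0,l); (3,2,r); (5,3,l); (5,4,r); (14,11,l); (14,15,r); (15,9,l); (15,11,r)


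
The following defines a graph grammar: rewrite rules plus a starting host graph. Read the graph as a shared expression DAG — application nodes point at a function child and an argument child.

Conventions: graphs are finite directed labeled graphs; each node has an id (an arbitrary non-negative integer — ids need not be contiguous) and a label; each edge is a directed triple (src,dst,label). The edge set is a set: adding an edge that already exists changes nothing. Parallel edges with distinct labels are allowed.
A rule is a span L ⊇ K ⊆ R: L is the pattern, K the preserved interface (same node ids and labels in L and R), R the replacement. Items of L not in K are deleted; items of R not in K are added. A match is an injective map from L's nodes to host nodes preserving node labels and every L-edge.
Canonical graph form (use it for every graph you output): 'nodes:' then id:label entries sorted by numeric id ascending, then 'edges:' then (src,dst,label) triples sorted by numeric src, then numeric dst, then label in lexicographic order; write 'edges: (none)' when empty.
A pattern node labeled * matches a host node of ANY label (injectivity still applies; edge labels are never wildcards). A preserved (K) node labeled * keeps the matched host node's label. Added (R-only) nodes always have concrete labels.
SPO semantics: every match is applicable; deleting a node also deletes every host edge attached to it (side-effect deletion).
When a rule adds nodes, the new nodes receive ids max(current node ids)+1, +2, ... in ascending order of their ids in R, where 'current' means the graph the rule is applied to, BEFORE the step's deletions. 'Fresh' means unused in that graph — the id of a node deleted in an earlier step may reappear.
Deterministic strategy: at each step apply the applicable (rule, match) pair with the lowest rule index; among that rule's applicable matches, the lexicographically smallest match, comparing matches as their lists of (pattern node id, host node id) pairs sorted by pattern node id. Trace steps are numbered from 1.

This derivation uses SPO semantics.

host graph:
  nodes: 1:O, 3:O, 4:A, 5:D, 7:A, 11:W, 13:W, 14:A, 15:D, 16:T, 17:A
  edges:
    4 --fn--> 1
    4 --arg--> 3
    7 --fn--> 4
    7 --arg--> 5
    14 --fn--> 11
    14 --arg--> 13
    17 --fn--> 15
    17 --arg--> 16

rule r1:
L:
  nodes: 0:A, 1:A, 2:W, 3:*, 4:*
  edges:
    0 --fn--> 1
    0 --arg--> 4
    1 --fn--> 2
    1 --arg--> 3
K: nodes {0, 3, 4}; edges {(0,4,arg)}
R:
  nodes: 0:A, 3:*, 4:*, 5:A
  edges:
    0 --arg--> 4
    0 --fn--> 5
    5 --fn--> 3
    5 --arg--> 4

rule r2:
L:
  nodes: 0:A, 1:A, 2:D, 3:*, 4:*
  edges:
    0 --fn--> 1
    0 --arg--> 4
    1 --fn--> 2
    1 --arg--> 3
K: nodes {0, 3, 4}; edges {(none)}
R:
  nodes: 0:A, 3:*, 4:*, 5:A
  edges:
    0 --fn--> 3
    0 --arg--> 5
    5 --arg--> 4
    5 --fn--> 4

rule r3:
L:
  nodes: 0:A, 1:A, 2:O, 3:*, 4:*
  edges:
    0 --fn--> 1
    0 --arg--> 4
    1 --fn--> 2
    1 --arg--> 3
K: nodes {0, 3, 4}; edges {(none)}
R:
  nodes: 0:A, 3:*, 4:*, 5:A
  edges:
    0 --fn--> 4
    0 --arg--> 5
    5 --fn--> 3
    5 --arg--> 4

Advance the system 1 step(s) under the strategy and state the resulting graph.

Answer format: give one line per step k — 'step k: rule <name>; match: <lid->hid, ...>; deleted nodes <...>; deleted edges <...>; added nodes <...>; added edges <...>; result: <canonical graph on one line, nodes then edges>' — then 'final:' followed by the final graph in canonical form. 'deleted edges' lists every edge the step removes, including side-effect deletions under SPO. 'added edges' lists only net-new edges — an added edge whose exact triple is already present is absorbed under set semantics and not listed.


step 1: rule r3; match: 0->7, 1->4, 2->1, 3->3, 4->5; deleted nodes 1, 4; deleted edges (4,1,fn); (4,3,arg); (7,4,fn); (7,5,arg); added nodes 18; added edges (7,5,fn); (7,18,arg); (18,3,fn); (18,5,arg); result: nodes: 3:O, 5:D, 7:A, 11:W, 13:W, 14:A, 15:D, 16:T, 17:A, 18:A edges: (7,5,fn); (7,18,arg); (14,11,fn); (14,13,arg); (17,15,fn); (17,16,arg); (18,3,fn); (18,5,arg)
final:
nodes: 3:O, 5:D, 7:A, 11:W, 13:W, 14:A, 15:D, 16:T, 17:A, 18:A
edges: (7,5,fn); (7,18,arg); (14,11,fn); (14,13,arg); (17,15,fn); (17,16,arg); (18,3,fn); (18,5,arg)


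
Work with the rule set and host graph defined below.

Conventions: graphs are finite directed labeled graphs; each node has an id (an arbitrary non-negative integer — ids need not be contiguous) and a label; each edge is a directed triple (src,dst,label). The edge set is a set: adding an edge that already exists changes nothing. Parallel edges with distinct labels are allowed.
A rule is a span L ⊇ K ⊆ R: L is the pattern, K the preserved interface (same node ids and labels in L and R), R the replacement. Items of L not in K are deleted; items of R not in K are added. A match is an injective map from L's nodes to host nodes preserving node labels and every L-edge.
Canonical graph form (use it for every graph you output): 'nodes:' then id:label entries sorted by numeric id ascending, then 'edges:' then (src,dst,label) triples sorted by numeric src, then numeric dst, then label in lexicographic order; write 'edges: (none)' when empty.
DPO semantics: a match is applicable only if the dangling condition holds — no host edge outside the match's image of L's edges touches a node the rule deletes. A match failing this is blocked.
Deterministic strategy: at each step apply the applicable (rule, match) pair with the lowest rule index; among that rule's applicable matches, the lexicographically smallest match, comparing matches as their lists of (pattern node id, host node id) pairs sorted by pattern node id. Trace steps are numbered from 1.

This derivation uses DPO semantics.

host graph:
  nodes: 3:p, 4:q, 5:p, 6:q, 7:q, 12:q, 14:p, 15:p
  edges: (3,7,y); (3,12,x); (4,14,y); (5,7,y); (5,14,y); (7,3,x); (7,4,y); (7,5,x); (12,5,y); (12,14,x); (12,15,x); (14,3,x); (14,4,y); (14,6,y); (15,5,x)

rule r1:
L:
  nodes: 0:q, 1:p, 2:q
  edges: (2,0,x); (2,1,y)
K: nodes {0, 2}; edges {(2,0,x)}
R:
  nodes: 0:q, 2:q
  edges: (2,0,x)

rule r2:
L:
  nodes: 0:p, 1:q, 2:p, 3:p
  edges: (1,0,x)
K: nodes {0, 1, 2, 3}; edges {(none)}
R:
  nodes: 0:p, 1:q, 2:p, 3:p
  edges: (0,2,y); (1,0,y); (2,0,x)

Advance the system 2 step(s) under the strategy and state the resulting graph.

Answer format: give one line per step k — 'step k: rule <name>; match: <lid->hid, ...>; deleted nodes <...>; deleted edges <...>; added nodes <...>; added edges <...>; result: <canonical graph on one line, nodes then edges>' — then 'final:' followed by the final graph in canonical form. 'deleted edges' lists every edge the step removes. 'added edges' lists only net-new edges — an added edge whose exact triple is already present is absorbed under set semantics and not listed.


step 1: rule r2; match: 0->3, 1->7, 2->5, 3->14; deleted nodes (none); deleted edges (7,3,x); added nodes (none); added edges (3,5,y); (5,3,x); (7,3,y); result: nodes: 3:p, 4:q, 5:p, 6:q, 7:q, 12:q, 14:p, 15:p edges: (3,5,y); (3,7,y); (3,12,x); (4,14,y); (5,3,x); (5,7,y); (5,14,y); (7,3,y); (7,4,y); (7,5,x); (12,5,y); (12,14,x); (12,15,x); (14,3,x); (14,4,y); (14,6,y); (15,5,x)
step 2: rule r2; match: 0->5, 1->7, 2->3, 3->14; deleted nodes (none); deleted edges (7,5,x); added nodes (none); added edges (3,5,x); (5,3,y); (7,5,y); result: nodes: 3:p, 4:q, 5:p, 6:q, 7:q, 12:q, 14:p, 15:p edges: (3,5,x); (3,5,y); (3,7,y); (3,12,x); (4,14,y); (5,3,x); (5,3,y); (5,7,y); (5,14,y); (7,3,y); (7,4,y); (7,5,y); (12,5,y); (12,14,x); (12,15,x); (14,3,x); (14,4,y); (14,6,y); (15,5,x)
final:
nodes: 3:p, 4:q, 5:p, 6:q, 7:q, 12:q, 14:p, 15:p
edges: (3,5,x); (3,5,y); (3,7,y); (3,12,x); (4,14,y); (5,3,x); (5,3,y); (5,7,y); (5,14,y); (7,3,y); (7,4,y); (7,5,y); (12,5,y); (12,14,x); (12,15,x); (14,3,x); (14,4,y); (14,6,y); (15,5,x)


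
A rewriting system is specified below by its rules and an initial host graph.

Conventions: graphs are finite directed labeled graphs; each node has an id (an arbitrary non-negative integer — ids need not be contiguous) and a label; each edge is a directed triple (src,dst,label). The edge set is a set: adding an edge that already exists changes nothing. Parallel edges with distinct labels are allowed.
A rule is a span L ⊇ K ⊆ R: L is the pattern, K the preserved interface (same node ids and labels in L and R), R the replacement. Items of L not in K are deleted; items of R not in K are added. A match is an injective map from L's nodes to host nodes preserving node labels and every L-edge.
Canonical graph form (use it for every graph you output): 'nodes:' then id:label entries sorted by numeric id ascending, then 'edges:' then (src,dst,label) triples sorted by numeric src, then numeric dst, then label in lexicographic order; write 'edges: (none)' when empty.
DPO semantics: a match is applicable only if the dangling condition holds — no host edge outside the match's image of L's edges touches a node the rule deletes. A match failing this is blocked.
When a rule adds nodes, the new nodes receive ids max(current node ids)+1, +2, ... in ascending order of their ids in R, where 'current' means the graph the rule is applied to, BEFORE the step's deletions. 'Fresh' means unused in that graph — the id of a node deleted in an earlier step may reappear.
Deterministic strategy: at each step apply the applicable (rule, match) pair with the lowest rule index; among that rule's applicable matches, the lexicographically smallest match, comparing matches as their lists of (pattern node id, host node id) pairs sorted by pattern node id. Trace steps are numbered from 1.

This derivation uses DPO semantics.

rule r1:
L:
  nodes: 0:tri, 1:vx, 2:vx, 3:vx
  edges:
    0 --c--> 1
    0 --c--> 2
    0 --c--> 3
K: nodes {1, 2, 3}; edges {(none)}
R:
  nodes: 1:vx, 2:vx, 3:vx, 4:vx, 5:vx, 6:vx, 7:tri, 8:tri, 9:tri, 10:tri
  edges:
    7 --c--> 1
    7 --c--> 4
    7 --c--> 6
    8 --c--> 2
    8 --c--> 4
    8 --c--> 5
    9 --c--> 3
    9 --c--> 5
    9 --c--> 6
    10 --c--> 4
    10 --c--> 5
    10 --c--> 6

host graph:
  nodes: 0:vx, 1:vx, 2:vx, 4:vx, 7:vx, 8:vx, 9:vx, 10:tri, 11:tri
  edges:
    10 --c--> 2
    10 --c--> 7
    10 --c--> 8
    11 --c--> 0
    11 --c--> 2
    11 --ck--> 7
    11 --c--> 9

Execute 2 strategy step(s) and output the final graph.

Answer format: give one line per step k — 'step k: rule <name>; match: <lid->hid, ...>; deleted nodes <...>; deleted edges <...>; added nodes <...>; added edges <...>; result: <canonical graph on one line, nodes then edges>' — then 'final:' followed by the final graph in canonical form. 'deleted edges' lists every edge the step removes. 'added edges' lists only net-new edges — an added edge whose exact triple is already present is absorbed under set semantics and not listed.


step 1: rule r1; match: 0->10, 1->2, 2->7, 3->8; deleted nodes 10; deleted edges (10,2,c); (10,7,c); (10,8,c); added nodes 12, 13, 14, 15, 16, 17, 18; added edges (15,2,c); (15,12,c); (15,14,c); (16,7,c); (16,12,c); (16,13,c); (17,8,c); (17,13,c); (17,14,c); (18,12,c); (18,13,c); (18,14,c); result: nodes: 0:vx, 1:vx, 2:vx, 4:vx, 7:vx, 8:vx, 9:vx, 11:tri, 12:vx, 13:vx, 14:vx, 15:tri, 16:tri, 17:tri, 18:tri edges: (11,0,c); (11,2,c); (11,7,ck); (11,9,c); (15,2,c); (15,12,c); (15,14,c); (16,7,c); (16,12,c); (16,13,c); (17,8,c); (17,13,c); (17,14,c); (18,12,c); (18,13,c); (18,14,c)
step 2: rule r1; match: 0->15, 1->2, 2->12, 3->14; deleted nodes 15; deleted edges (15,2,c); (15,12,c); (15,14,c); added nodes 19, 20, 21, 22, 23, 24, 25; added edges (22,2,c); (22,19,c); (22,21,c); (23,12,c); (23,19,c); (23,20,c); (24,14,c); (24,20,c); (24,21,c); (25,19,c); (25,20,c); (25,21,c); result: nodes: 0:vx, 1:vx, 2:vx, 4:vx, 7:vx, 8:vx, 9:vx, 11:tri, 12:vx, 13:vx, 14:vx, 16:tri, 17:tri, 18:tri, 19:vx, 20:vx, 21:vx, 22:tri, 23:tri, 24:tri, 25:tri edges: (11,0,c); (11,2,c); (11,7,ck); (11,9,c); (16,7,c); (16,12,c); (16,13,c); (17,8,c); (17,13,c); (17,14,c); (18,12,c); (18,13,c); (18,14,c); (22,2,c); (22,19,c); (22,21,c); (23,12,c); (23,19,c); (23,20,c); (24,14,c); (24,20,c); (24,21,c); (25,19,c); (25,20,c); (25,21,c)
final:
nodes: 0:vx, 1:vx, 2:vx, 4:vx, 7:vx, 8:vx, 9:vx, 11:tri, 12:vx, 13:vx, 14:vx, 16:tri, 17:tri, 18:tri, 19:vx, 20:vx, 21:vx, 22:tri, 23:tri, 24:tri, 25:tri
edges: (11,0,c); (11,2,c); (11,7,ck); (11,9,c); (16,7,c); (16,12,c); (16,13,c); (17,8,c); (17,13,c); (17,14,c); (18,12,c); (18,13,c); (18,14,c); (22,2,c); (22,19,c); (22,21,c); (23,12,c); (23,19,c); (23,20,c); (24,14,c); (24,20,c); (24,21,c); (25,19,c); (25,20,c); (25,21,c)


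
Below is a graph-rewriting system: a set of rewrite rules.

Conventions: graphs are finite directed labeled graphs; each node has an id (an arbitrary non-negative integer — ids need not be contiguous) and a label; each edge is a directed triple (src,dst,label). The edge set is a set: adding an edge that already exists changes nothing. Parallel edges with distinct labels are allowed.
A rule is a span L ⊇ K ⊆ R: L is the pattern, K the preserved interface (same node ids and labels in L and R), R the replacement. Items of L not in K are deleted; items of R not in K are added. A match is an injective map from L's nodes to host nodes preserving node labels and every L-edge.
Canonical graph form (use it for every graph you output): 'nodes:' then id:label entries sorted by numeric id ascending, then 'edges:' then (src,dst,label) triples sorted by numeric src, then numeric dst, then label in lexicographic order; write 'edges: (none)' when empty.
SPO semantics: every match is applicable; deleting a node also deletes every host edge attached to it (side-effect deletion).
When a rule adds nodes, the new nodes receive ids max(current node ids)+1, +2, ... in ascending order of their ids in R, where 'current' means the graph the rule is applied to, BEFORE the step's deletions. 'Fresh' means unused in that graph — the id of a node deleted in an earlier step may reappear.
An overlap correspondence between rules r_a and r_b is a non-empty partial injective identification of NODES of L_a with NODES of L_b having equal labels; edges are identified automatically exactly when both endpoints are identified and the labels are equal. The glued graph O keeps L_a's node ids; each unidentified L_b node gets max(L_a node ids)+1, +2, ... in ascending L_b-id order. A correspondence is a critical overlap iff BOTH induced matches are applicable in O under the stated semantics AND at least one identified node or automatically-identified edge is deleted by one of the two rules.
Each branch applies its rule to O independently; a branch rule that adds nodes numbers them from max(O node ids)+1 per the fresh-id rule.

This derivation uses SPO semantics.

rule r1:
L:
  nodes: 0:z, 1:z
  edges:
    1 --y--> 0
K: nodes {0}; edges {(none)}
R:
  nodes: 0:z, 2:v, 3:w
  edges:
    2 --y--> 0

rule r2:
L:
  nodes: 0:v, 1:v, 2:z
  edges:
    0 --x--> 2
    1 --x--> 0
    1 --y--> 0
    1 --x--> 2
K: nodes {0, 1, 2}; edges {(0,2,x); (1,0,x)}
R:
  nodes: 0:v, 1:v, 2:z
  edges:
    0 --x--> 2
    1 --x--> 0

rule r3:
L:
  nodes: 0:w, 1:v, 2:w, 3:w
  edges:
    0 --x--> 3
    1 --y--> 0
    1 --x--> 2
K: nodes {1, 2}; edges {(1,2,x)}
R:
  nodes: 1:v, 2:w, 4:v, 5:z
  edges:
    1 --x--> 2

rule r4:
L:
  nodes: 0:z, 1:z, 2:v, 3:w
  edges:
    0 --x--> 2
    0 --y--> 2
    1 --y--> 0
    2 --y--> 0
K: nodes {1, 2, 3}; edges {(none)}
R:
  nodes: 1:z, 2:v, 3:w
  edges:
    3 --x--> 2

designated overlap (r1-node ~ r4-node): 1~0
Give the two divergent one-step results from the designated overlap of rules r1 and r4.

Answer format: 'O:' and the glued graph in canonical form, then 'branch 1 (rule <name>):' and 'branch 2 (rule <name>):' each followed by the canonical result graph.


O:
nodes: 0:z, 1:z, 2:z, 3:v, 4:w
edges: (1,0,y); (1,3,x); (1,3,y); (2,1,y); (3,1,y)
branch 1 (rule r1):
nodes: 0:z, 2:z, 3:v, 4:w, 5:v, 6:w
edges: (5,0,y)
branch 2 (rule r4):
nodes: 0:z, 2:z, 3:v, 4:w
edges: (4,3,x)


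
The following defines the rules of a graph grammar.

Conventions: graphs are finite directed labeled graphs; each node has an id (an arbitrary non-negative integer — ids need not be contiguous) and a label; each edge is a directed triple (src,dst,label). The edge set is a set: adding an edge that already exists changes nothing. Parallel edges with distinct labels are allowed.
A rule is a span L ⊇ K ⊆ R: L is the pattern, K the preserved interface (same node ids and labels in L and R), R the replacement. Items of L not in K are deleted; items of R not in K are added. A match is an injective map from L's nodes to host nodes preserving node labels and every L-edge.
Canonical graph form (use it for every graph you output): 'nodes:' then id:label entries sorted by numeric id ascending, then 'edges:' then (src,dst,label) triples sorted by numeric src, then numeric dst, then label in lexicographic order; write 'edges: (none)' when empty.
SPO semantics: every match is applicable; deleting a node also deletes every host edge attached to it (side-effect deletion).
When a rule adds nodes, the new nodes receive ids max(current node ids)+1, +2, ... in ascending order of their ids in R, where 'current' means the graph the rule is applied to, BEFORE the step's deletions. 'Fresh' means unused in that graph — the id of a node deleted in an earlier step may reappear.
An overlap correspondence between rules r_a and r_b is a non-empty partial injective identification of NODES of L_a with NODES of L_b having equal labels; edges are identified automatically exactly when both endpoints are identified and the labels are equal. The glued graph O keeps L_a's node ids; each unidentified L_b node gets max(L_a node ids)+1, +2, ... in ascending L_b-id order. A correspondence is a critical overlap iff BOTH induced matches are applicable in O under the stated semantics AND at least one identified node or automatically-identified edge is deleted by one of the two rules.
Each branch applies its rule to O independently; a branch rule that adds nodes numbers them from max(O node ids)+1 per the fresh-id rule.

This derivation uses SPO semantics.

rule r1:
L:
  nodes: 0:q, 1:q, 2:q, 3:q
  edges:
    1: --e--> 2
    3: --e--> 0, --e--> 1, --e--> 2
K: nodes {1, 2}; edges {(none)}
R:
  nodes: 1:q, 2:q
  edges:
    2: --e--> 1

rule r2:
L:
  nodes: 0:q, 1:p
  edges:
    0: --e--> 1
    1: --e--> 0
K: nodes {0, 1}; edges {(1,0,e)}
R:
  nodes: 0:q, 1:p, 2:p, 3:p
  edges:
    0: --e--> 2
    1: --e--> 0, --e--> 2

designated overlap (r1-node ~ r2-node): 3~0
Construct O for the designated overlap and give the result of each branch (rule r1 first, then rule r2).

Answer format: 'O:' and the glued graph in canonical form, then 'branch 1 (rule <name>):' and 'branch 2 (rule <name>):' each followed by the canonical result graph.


O:
nodes: 0:q, 1:q, 2:q, 3:q, 4:p
edges: (1,2,e); (3,0,e); (3,1,e); (3,2,e); (3,4,e); (4,3,e)
branch 1 (rule r1):
nodes: 1:q, 2:q, 4:p
edges: (2,1,e)
branch 2 (rule r2):
nodes: 0:q, 1:q, 2:q, 3:q, 4:p, 5:p, 6:p
edges: (1,2,e); (3,0,e); (3,1,e); (3,2,e); (3,5,e); (4,3,e); (4,5,e)
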